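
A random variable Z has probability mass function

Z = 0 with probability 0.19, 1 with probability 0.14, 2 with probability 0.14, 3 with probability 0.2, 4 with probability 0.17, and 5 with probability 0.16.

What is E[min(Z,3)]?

2.01

E[min(Z,3)] = Σ min(z,3)·P(Z=z)
 = 0·0.19 + 1·0.14 + 2·0.14 + 3·0.2 + 3·0.17 + 3·0.16
 = 0 + 0.14 + 0.28 + 0.6 + 0.51 + 0.48
 = 2.01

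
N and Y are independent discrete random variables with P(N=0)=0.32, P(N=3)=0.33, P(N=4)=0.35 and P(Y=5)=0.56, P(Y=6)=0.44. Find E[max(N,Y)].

E[max(N,Y)] = Σ_n Σ_y max(n,y) · P(N=n)P(Y=y)
 = 5·0.1792 + 6·0.1408 + 5·0.1848 + 6·0.1452 + 5·0.196 + 6·0.154
 = 0.896 + 0.8448 + 0.924 + 0.8712 + 0.98 + 0.924
 = 5.44

5.44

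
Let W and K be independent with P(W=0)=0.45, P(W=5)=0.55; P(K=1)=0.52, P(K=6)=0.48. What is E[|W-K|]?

E[|W-K|] = Σ_w Σ_k |w-k| · P(W=w)P(K=k)
 = 1·0.234 + 6·0.216 + 4·0.286 + 1·0.264
 = 0.234 + 1.296 + 1.144 + 0.264
 = 2.938

2.938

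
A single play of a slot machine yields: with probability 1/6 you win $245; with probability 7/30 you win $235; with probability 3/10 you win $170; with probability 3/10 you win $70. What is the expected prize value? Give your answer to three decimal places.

167.667

E[payout] = 245·1/6 + 235·7/30 + 170·3/10 + 70·3/10
 = 245/6 + 329/6 + 51 + 21
 = 503/3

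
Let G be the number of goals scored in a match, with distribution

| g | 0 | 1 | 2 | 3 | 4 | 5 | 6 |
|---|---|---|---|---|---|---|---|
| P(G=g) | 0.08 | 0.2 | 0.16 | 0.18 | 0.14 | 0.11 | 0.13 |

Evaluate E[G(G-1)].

9.18

E[G(G-1)] = Σ g(g-1)·P(G=g)
 = 0·0.08 + 0·0.2 + 2·0.16 + 6·0.18 + 12·0.14 + 20·0.11 + 30·0.13
 = 0 + 0 + 0.32 + 1.08 + 1.68 + 2.2 + 3.9
 = 9.18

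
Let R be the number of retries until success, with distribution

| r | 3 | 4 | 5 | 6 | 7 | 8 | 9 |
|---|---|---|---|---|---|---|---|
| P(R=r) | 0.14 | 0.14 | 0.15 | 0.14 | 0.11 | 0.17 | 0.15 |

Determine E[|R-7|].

E[|R-7|] = Σ |r-7|·P(R=r)
 = 4·0.14 + 3·0.14 + 2·0.15 + 1·0.14 + 0·0.11 + 1·0.17 + 2·0.15
 = 0.56 + 0.42 + 0.3 + 0.14 + 0 + 0.17 + 0.3
 = 1.89

1.89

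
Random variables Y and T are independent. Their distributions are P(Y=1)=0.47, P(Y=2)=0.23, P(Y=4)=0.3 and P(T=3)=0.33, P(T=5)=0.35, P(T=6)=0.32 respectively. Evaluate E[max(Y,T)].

4.759

E[max(Y,T)] = Σ_y Σ_t max(y,t) · P(Y=y)P(T=t)
 = 3·0.1551 + 5·0.1645 + 6·0.1504 + 3·0.0759 + 5·0.0805 + 6·0.0736 + 4·0.099 + 5·0.105 + 6·0.096
 = 0.4653 + 0.8225 + 0.9024 + 0.2277 + 0.4025 + 0.4416 + 0.396 + 0.525 + 0.576
 = 4.759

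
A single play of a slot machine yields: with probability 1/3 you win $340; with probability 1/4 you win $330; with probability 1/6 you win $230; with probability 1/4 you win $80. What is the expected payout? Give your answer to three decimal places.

254.167

E[payout] = 340·1/3 + 330·1/4 + 230·1/6 + 80·1/4
 = 340/3 + 165/2 + 115/3 + 20
 = 1525/6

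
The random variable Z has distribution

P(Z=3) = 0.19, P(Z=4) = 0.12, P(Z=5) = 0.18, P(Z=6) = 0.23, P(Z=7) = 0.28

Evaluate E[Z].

5.29

E[Z] = Σ z·P(Z=z)
 = 3·0.19 + 4·0.12 + 5·0.18 + 6·0.23 + 7·0.28
 = 0.57 + 0.48 + 0.9 + 1.38 + 1.96
 = 5.29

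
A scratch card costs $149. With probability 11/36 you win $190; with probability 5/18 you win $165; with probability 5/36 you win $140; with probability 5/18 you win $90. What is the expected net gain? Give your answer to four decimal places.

-0.6667

E[payout] = 190·11/36 + 165·5/18 + 140·5/36 + 90·5/18
 = 1045/18 + 275/6 + 175/9 + 25
 = 445/3
Net = 445/3 - 149 = -2/3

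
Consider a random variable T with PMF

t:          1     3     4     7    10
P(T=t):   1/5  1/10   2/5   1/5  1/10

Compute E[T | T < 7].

3

P(T < 7) = 1/5 + 1/10 + 2/5 = 7/10.
E[T | T < 7] = [1·1/5 + 3·1/10 + 4·2/5] / (7/10)
 = 21/10 / (7/10)
 = 3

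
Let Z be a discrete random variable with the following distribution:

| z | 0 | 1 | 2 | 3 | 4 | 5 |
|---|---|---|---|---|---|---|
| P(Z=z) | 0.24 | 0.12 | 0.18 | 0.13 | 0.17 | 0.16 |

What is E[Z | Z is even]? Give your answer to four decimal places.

1.7627

P(Z is even) = 0.24 + 0.18 + 0.17 = 0.59.
E[Z | Z is even] = [0·0.24 + 2·0.18 + 4·0.17] / 0.59
 = 1.04 / 0.59
 = 104/59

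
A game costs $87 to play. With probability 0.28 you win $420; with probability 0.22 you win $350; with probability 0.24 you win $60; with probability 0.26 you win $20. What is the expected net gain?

E[payout] = 420·0.28 + 350·0.22 + 60·0.24 + 20·0.26
 = 117.6 + 77 + 14.4 + 5.2
 = 214.2
Net = 214.2 - 87 = 127.2

127.2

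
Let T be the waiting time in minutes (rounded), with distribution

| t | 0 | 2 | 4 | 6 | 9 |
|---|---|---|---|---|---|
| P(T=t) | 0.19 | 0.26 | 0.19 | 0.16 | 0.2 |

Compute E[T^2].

E[T^2] = Σ t^2·P(T=t)
 = 0·0.19 + 4·0.26 + 16·0.19 + 36·0.16 + 81·0.2
 = 0 + 1.04 + 3.04 + 5.76 + 16.2
 = 26.04

26.04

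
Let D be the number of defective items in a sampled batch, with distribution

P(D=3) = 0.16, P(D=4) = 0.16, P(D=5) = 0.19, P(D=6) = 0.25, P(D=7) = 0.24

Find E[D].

E[D] = Σ d·P(D=d)
 = 3·0.16 + 4·0.16 + 5·0.19 + 6·0.25 + 7·0.24
 = 0.48 + 0.64 + 0.95 + 1.5 + 1.68
 = 5.25

5.25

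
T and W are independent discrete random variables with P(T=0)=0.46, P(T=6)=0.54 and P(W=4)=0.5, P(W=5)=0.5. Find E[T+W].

7.74

E[T+W] = Σ_t Σ_w (t+w) · P(T=t)P(W=w)
 = 4·0.23 + 5·0.23 + 10·0.27 + 11·0.27
 = 0.92 + 1.15 + 2.7 + 2.97
 = 7.74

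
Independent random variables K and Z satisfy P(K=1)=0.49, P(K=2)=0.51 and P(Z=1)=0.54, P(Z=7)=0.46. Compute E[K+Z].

E[K+Z] = Σ_k Σ_z (k+z) · P(K=k)P(Z=z)
 = 2·0.2646 + 8·0.2254 + 3·0.2754 + 9·0.2346
 = 0.5292 + 1.8032 + 0.8262 + 2.1114
 = 5.27

5.27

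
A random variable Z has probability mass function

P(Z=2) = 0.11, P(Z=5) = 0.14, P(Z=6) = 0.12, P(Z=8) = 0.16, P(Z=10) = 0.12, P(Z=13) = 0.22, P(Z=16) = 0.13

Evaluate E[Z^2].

100.96

E[Z^2] = Σ z^2·P(Z=z)
 = 4·0.11 + 25·0.14 + 36·0.12 + 64·0.16 + 100·0.12 + 169·0.22 + 256·0.13
 = 0.44 + 3.5 + 4.32 + 10.24 + 12 + 37.18 + 33.28
 = 100.96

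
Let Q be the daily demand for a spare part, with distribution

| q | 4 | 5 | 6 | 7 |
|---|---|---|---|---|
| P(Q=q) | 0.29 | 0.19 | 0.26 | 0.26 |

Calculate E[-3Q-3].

E[-3Q-3] = Σ (-3q-3)·P(Q=q)
 = (-15)·0.29 + (-18)·0.19 + (-21)·0.26 + (-24)·0.26
 = (-4.35) + (-3.42) + (-5.46) + (-6.24)
 = -19.47

-19.47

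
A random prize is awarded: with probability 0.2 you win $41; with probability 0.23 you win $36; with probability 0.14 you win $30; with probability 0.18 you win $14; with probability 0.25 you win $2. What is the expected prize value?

E[payout] = 41·0.2 + 36·0.23 + 30·0.14 + 14·0.18 + 2·0.25
 = 8.2 + 8.28 + 4.2 + 2.52 + 0.5
 = 23.7

23.7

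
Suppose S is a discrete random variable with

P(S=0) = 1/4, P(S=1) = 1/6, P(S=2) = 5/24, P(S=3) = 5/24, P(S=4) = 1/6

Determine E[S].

E[S] = Σ s·P(S=s)
 = 0·1/4 + 1·1/6 + 2·5/24 + 3·5/24 + 4·1/6
 = 0 + 1/6 + 5/12 + 5/8 + 2/3
 = 15/8

1.875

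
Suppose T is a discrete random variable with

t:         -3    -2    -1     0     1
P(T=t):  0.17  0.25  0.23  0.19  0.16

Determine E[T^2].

E[T^2] = Σ t^2·P(T=t)
 = 9·0.17 + 4·0.25 + 1·0.23 + 0·0.19 + 1·0.16
 = 1.53 + 1 + 0.23 + 0 + 0.16
 = 2.92

2.92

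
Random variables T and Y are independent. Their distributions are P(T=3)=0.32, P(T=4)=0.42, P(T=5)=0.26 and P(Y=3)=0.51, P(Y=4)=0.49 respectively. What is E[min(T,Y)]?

E[min(T,Y)] = Σ_t Σ_y min(t,y) · P(T=t)P(Y=y)
 = 3·0.1632 + 3·0.1568 + 3·0.2142 + 4·0.2058 + 3·0.1326 + 4·0.1274
 = 0.4896 + 0.4704 + 0.6426 + 0.8232 + 0.3978 + 0.5096
 = 3.3332

3.3332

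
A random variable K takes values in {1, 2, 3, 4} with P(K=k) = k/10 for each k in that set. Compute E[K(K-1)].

E[K(K-1)] = Σ k(k-1)·P(K=k)
 = 0·1/10 + 2·1/5 + 6·3/10 + 12·2/5
 = 0 + 2/5 + 9/5 + 24/5
 = 7

7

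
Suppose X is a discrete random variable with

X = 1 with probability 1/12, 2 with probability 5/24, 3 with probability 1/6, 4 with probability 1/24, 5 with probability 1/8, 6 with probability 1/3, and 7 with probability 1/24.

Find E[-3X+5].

-7.25

E[-3X+5] = Σ (-3x+5)·P(X=x)
 = 2·1/12 + (-1)·5/24 + (-4)·1/6 + (-7)·1/24 + (-10)·1/8 + (-13)·1/3 + (-16)·1/24
 = 1/6 + (-5/24) + (-2/3) + (-7/24) + (-5/4) + (-13/3) + (-2/3)
 = -29/4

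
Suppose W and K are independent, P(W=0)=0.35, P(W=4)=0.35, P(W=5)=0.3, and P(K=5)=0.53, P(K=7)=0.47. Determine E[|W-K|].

3.04

E[|W-K|] = Σ_w Σ_k |w-k| · P(W=w)P(K=k)
 = 5·0.1855 + 7·0.1645 + 1·0.1855 + 3·0.1645 + 0·0.159 + 2·0.141
 = 0.9275 + 1.1515 + 0.1855 + 0.4935 + 0 + 0.282
 = 3.04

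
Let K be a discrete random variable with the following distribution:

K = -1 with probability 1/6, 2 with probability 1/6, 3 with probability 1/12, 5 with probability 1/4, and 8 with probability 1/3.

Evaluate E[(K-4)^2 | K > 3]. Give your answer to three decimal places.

P(K > 3) = 1/4 + 1/3 = 7/12.
E[(K-4)^2 | K > 3] = [1·1/4 + 16·1/3] / (7/12)
 = 67/12 / (7/12)
 = 67/7

9.571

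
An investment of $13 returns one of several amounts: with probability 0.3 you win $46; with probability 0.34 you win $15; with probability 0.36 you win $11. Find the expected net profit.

9.86

E[payout] = 46·0.3 + 15·0.34 + 11·0.36
 = 13.8 + 5.1 + 3.96
 = 22.86
Net = 22.86 - 13 = 9.86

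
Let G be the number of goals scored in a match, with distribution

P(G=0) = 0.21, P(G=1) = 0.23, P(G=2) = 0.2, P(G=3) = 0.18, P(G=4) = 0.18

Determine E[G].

1.89

E[G] = Σ g·P(G=g)
 = 0·0.21 + 1·0.23 + 2·0.2 + 3·0.18 + 4·0.18
 = 0 + 0.23 + 0.4 + 0.54 + 0.72
 = 1.89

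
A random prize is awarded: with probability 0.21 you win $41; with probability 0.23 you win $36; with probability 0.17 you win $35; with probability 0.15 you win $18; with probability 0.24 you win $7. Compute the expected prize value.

27.22

E[payout] = 41·0.21 + 36·0.23 + 35·0.17 + 18·0.15 + 7·0.24
 = 8.61 + 8.28 + 5.95 + 2.7 + 1.68
 = 27.22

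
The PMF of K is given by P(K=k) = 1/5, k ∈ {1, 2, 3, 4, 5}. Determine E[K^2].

11

E[K^2] = Σ k^2·P(K=k)
 = 1·1/5 + 4·1/5 + 9·1/5 + 16·1/5 + 25·1/5
 = 1/5 + 4/5 + 9/5 + 16/5 + 5
 = 11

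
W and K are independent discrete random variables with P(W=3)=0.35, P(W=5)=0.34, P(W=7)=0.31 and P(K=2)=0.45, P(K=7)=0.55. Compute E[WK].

23.37

E[WK] = Σ_w Σ_k wk · P(W=w)P(K=k)
 = 6·0.1575 + 21·0.1925 + 10·0.153 + 35·0.187 + 14·0.1395 + 49·0.1705
 = 0.945 + 4.0425 + 1.53 + 6.545 + 1.953 + 8.3545
 = 23.37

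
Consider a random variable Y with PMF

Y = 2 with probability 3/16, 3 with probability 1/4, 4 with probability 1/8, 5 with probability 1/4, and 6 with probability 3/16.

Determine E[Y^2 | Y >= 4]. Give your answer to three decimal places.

P(Y >= 4) = 1/8 + 1/4 + 3/16 = 9/16.
E[Y^2 | Y >= 4] = [16·1/8 + 25·1/4 + 36·3/16] / (9/16)
 = 15 / (9/16)
 = 80/3

26.667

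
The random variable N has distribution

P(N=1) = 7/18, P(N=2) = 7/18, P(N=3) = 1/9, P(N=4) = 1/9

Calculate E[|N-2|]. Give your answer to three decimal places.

0.722

E[|N-2|] = Σ |n-2|·P(N=n)
 = 1·7/18 + 0·7/18 + 1·1/9 + 2·1/9
 = 7/18 + 0 + 1/9 + 2/9
 = 13/18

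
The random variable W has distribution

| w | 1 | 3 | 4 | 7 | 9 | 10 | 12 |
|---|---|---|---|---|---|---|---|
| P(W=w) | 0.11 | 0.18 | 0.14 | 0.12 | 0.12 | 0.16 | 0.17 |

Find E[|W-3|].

4.21

E[|W-3|] = Σ |w-3|·P(W=w)
 = 2·0.11 + 0·0.18 + 1·0.14 + 4·0.12 + 6·0.12 + 7·0.16 + 9·0.17
 = 0.22 + 0 + 0.14 + 0.48 + 0.72 + 1.12 + 1.53
 = 4.21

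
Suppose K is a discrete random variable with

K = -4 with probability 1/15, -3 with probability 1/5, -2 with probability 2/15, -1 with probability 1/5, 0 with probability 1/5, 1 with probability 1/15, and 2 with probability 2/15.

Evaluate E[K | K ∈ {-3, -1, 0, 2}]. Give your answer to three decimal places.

-0.727

P(K ∈ {-3, -1, 0, 2}) = 1/5 + 1/5 + 1/5 + 2/15 = 11/15.
E[K | K ∈ {-3, -1, 0, 2}] = [(-3)·1/5 + (-1)·1/5 + 0·1/5 + 2·2/15] / (11/15)
 = -8/15 / (11/15)
 = -8/11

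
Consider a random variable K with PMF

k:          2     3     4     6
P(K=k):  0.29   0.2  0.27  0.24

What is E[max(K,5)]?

5.24

E[max(K,5)] = Σ max(k,5)·P(K=k)
 = 5·0.29 + 5·0.2 + 5·0.27 + 6·0.24
 = 1.45 + 1 + 1.35 + 1.44
 = 5.24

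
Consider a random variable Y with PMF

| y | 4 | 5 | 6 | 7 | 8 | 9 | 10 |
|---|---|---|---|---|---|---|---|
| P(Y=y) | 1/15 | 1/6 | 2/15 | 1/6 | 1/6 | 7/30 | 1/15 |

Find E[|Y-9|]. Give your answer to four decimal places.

1.9667

E[|Y-9|] = Σ |y-9|·P(Y=y)
 = 5·1/15 + 4·1/6 + 3·2/15 + 2·1/6 + 1·1/6 + 0·7/30 + 1·1/15
 = 1/3 + 2/3 + 2/5 + 1/3 + 1/6 + 0 + 1/15
 = 59/30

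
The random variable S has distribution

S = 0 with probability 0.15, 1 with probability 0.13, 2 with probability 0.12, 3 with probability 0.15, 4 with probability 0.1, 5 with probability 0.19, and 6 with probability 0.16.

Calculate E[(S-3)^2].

4.29

E[(S-3)^2] = Σ (s-3)^2·P(S=s)
 = 9·0.15 + 4·0.13 + 1·0.12 + 0·0.15 + 1·0.1 + 4·0.19 + 9·0.16
 = 1.35 + 0.52 + 0.12 + 0 + 0.1 + 0.76 + 1.44
 = 4.29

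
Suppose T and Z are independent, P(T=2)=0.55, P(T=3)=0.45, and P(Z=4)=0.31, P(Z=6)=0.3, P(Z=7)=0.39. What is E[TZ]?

14.1365

E[TZ] = Σ_t Σ_z tz · P(T=t)P(Z=z)
 = 8·0.1705 + 12·0.165 + 14·0.2145 + 12·0.1395 + 18·0.135 + 21·0.1755
 = 1.364 + 1.98 + 3.003 + 1.674 + 2.43 + 3.6855
 = 14.1365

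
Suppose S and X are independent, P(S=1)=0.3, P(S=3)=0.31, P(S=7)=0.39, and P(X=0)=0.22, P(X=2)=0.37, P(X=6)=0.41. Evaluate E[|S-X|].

2.9746

E[|S-X|] = Σ_s Σ_x |s-x| · P(S=s)P(X=x)
 = 1·0.066 + 1·0.111 + 5·0.123 + 3·0.0682 + 1·0.1147 + 3·0.1271 + 7·0.0858 + 5·0.1443 + 1·0.1599
 = 0.066 + 0.111 + 0.615 + 0.2046 + 0.1147 + 0.3813 + 0.6006 + 0.7215 + 0.1599
 = 2.9746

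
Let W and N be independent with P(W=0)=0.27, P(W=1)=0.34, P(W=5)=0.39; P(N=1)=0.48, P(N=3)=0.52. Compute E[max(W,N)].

E[max(W,N)] = Σ_w Σ_n max(w,n) · P(W=w)P(N=n)
 = 1·0.1296 + 3·0.1404 + 1·0.1632 + 3·0.1768 + 5·0.1872 + 5·0.2028
 = 0.1296 + 0.4212 + 0.1632 + 0.5304 + 0.936 + 1.014
 = 3.1944

3.1944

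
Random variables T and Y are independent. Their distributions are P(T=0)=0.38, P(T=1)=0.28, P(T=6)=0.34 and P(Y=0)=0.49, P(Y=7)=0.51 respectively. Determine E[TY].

E[TY] = Σ_t Σ_y ty · P(T=t)P(Y=y)
 = 0·0.1862 + 0·0.1938 + 0·0.1372 + 7·0.1428 + 0·0.1666 + 42·0.1734
 = 0 + 0 + 0 + 0.9996 + 0 + 7.2828
 = 8.2824

8.2824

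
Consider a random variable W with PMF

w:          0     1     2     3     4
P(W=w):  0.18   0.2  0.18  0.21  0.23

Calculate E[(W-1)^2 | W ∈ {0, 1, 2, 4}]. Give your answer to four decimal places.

P(W ∈ {0, 1, 2, 4}) = 0.18 + 0.2 + 0.18 + 0.23 = 0.79.
E[(W-1)^2 | W ∈ {0, 1, 2, 4}] = [1·0.18 + 0·0.2 + 1·0.18 + 9·0.23] / 0.79
 = 2.43 / 0.79
 = 243/79

3.0759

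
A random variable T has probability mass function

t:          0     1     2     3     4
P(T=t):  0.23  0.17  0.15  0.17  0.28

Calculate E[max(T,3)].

3.28

E[max(T,3)] = Σ max(t,3)·P(T=t)
 = 3·0.23 + 3·0.17 + 3·0.15 + 3·0.17 + 4·0.28
 = 0.69 + 0.51 + 0.45 + 0.51 + 1.12
 = 3.28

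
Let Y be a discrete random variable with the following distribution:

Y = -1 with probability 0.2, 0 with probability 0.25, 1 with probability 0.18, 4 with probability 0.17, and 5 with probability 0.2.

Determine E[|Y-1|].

1.96

E[|Y-1|] = Σ |y-1|·P(Y=y)
 = 2·0.2 + 1·0.25 + 0·0.18 + 3·0.17 + 4·0.2
 = 0.4 + 0.25 + 0 + 0.51 + 0.8
 = 1.96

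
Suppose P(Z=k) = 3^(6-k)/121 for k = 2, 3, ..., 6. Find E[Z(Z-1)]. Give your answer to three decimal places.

E[Z(Z-1)] = Σ z(z-1)·P(Z=z)
 = 2·81/121 + 6·27/121 + 12·9/121 + 20·3/121 + 30·1/121
 = 162/121 + 162/121 + 108/121 + 60/121 + 30/121
 = 522/121

4.314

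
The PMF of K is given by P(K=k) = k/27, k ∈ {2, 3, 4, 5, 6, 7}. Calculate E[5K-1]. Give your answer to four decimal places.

24.7407

E[5K-1] = Σ (5k-1)·P(K=k)
 = 9·2/27 + 14·1/9 + 19·4/27 + 24·5/27 + 29·2/9 + 34·7/27
 = 2/3 + 14/9 + 76/27 + 40/9 + 58/9 + 238/27
 = 668/27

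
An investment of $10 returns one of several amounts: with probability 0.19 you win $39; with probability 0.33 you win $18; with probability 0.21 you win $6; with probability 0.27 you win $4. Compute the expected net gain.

5.69

E[payout] = 39·0.19 + 18·0.33 + 6·0.21 + 4·0.27
 = 7.41 + 5.94 + 1.26 + 1.08
 = 15.69
Net = 15.69 - 10 = 5.69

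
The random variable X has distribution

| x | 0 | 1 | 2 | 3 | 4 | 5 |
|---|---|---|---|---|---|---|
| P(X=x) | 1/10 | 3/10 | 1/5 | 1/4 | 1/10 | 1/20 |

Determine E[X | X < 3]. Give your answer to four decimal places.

P(X < 3) = 1/10 + 3/10 + 1/5 = 3/5.
E[X | X < 3] = [0·1/10 + 1·3/10 + 2·1/5] / (3/5)
 = 7/10 / (3/5)
 = 7/6

1.1667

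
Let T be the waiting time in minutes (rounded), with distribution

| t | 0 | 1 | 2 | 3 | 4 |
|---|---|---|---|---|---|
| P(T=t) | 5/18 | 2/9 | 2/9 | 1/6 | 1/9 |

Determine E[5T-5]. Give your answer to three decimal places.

3.056

E[5T-5] = Σ (5t-5)·P(T=t)
 = (-5)·5/18 + 0·2/9 + 5·2/9 + 10·1/6 + 15·1/9
 = (-25/18) + 0 + 10/9 + 5/3 + 5/3
 = 55/18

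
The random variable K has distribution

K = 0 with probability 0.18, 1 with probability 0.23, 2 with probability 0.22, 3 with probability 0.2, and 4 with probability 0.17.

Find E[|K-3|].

1.39

E[|K-3|] = Σ |k-3|·P(K=k)
 = 3·0.18 + 2·0.23 + 1·0.22 + 0·0.2 + 1·0.17
 = 0.54 + 0.46 + 0.22 + 0 + 0.17
 = 1.39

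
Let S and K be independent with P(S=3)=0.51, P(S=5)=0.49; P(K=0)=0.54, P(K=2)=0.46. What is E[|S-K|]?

3.06

E[|S-K|] = Σ_s Σ_k |s-k| · P(S=s)P(K=k)
 = 3·0.2754 + 1·0.2346 + 5·0.2646 + 3·0.2254
 = 0.8262 + 0.2346 + 1.323 + 0.6762
 = 3.06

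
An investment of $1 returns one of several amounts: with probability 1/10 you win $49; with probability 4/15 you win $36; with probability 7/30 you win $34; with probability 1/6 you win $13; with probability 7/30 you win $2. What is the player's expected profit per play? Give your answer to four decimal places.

24.0667

E[payout] = 49·1/10 + 36·4/15 + 34·7/30 + 13·1/6 + 2·7/30
 = 49/10 + 48/5 + 119/15 + 13/6 + 7/15
 = 376/15
Net = 376/15 - 1 = 361/15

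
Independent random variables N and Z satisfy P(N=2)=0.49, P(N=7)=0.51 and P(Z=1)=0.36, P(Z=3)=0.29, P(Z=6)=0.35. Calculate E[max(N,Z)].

5.3781

E[max(N,Z)] = Σ_n Σ_z max(n,z) · P(N=n)P(Z=z)
 = 2·0.1764 + 3·0.1421 + 6·0.1715 + 7·0.1836 + 7·0.1479 + 7·0.1785
 = 0.3528 + 0.4263 + 1.029 + 1.2852 + 1.0353 + 1.2495
 = 5.3781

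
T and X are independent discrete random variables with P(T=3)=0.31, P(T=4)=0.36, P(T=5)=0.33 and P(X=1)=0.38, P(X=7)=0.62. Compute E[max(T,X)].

5.8676

E[max(T,X)] = Σ_t Σ_x max(t,x) · P(T=t)P(X=x)
 = 3·0.1178 + 7·0.1922 + 4·0.1368 + 7·0.2232 + 5·0.1254 + 7·0.2046
 = 0.3534 + 1.3454 + 0.5472 + 1.5624 + 0.627 + 1.4322
 = 5.8676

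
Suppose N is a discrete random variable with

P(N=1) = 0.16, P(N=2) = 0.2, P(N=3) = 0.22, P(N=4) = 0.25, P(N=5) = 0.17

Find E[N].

E[N] = Σ n·P(N=n)
 = 1·0.16 + 2·0.2 + 3·0.22 + 4·0.25 + 5·0.17
 = 0.16 + 0.4 + 0.66 + 1 + 0.85
 = 3.07

3.07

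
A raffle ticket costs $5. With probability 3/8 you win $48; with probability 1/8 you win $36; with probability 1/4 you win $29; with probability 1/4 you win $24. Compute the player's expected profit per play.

E[payout] = 48·3/8 + 36·1/8 + 29·1/4 + 24·1/4
 = 18 + 9/2 + 29/4 + 6
 = 143/4
Net = 143/4 - 5 = 123/4

30.75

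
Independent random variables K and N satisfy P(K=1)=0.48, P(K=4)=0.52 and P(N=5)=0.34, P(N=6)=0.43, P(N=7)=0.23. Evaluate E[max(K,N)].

E[max(K,N)] = Σ_k Σ_n max(k,n) · P(K=k)P(N=n)
 = 5·0.1632 + 6·0.2064 + 7·0.1104 + 5·0.1768 + 6·0.2236 + 7·0.1196
 = 0.816 + 1.2384 + 0.7728 + 0.884 + 1.3416 + 0.8372
 = 5.89

5.89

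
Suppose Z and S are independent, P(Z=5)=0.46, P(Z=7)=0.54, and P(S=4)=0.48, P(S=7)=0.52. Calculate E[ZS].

E[ZS] = Σ_z Σ_s zs · P(Z=z)P(S=s)
 = 20·0.2208 + 35·0.2392 + 28·0.2592 + 49·0.2808
 = 4.416 + 8.372 + 7.2576 + 13.7592
 = 33.8048

33.8048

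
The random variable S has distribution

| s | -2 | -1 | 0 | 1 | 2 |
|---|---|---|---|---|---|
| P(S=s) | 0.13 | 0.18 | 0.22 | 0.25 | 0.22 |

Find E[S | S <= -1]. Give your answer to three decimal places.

P(S <= -1) = 0.13 + 0.18 = 0.31.
E[S | S <= -1] = [(-2)·0.13 + (-1)·0.18] / 0.31
 = -0.44 / 0.31
 = -44/31

-1.419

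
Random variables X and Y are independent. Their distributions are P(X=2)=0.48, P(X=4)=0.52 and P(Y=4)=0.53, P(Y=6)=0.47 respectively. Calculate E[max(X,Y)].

4.94

E[max(X,Y)] = Σ_x Σ_y max(x,y) · P(X=x)P(Y=y)
 = 4·0.2544 + 6·0.2256 + 4·0.2756 + 6·0.2444
 = 1.0176 + 1.3536 + 1.1024 + 1.4664
 = 4.94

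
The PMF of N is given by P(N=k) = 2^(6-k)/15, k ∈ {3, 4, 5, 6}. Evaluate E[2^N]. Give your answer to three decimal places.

17.067

E[2^N] = Σ 2^n·P(N=n)
 = 8·8/15 + 16·4/15 + 32·2/15 + 64·1/15
 = 64/15 + 64/15 + 64/15 + 64/15
 = 256/15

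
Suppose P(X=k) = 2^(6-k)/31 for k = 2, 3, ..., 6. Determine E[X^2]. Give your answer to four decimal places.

E[X^2] = Σ x^2·P(X=x)
 = 4·16/31 + 9·8/31 + 16·4/31 + 25·2/31 + 36·1/31
 = 64/31 + 72/31 + 64/31 + 50/31 + 36/31
 = 286/31

9.2258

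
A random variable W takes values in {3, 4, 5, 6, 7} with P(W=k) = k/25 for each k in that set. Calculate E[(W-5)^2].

E[(W-5)^2] = Σ (w-5)^2·P(W=w)
 = 4·3/25 + 1·4/25 + 0·1/5 + 1·6/25 + 4·7/25
 = 12/25 + 4/25 + 0 + 6/25 + 28/25
 = 2

2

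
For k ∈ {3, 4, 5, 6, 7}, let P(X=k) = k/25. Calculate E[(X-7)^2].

4.4

E[(X-7)^2] = Σ (x-7)^2·P(X=x)
 = 16·3/25 + 9·4/25 + 4·1/5 + 1·6/25 + 0·7/25
 = 48/25 + 36/25 + 4/5 + 6/25 + 0
 = 22/5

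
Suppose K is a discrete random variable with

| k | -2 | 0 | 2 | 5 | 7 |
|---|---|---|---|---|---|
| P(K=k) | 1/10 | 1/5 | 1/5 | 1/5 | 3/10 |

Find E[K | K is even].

0.4

P(K is even) = 1/10 + 1/5 + 1/5 = 1/2.
E[K | K is even] = [(-2)·1/10 + 0·1/5 + 2·1/5] / (1/2)
 = 1/5 / (1/2)
 = 2/5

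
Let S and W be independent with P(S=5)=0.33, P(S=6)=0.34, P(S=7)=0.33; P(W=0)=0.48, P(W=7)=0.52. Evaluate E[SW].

E[SW] = Σ_s Σ_w sw · P(S=s)P(W=w)
 = 0·0.1584 + 35·0.1716 + 0·0.1632 + 42·0.1768 + 0·0.1584 + 49·0.1716
 = 0 + 6.006 + 0 + 7.4256 + 0 + 8.4084
 = 21.84

21.84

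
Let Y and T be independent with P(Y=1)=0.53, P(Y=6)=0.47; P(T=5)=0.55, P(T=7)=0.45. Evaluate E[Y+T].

E[Y+T] = Σ_y Σ_t (y+t) · P(Y=y)P(T=t)
 = 6·0.2915 + 8·0.2385 + 11·0.2585 + 13·0.2115
 = 1.749 + 1.908 + 2.8435 + 2.7495
 = 9.25

9.25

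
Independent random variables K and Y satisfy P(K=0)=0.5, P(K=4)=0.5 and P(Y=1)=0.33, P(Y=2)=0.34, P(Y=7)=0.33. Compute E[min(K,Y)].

1.165

E[min(K,Y)] = Σ_k Σ_y min(k,y) · P(K=k)P(Y=y)
 = 0·0.165 + 0·0.17 + 0·0.165 + 1·0.165 + 2·0.17 + 4·0.165
 = 0 + 0 + 0 + 0.165 + 0.34 + 0.66
 = 1.165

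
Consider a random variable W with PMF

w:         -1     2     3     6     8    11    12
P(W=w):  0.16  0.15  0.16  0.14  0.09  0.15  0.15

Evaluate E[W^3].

540.53

E[W^3] = Σ w^3·P(W=w)
 = (-1)·0.16 + 8·0.15 + 27·0.16 + 216·0.14 + 512·0.09 + 1331·0.15 + 1728·0.15
 = (-0.16) + 1.2 + 4.32 + 30.24 + 46.08 + 199.65 + 259.2
 = 540.53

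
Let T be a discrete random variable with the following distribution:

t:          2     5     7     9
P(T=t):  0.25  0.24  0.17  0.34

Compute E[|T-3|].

3.45

E[|T-3|] = Σ |t-3|·P(T=t)
 = 1·0.25 + 2·0.24 + 4·0.17 + 6·0.34
 = 0.25 + 0.48 + 0.68 + 2.04
 = 3.45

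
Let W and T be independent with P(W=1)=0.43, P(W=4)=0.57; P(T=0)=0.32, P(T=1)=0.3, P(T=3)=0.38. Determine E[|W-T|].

E[|W-T|] = Σ_w Σ_t |w-t| · P(W=w)P(T=t)
 = 1·0.1376 + 0·0.129 + 2·0.1634 + 4·0.1824 + 3·0.171 + 1·0.2166
 = 0.1376 + 0 + 0.3268 + 0.7296 + 0.513 + 0.2166
 = 1.9236

1.9236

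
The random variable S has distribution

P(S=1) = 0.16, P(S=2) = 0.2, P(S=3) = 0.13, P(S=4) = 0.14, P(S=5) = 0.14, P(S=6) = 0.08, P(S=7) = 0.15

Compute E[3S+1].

12.22

E[3S+1] = Σ (3s+1)·P(S=s)
 = 4·0.16 + 7·0.2 + 10·0.13 + 13·0.14 + 16·0.14 + 19·0.08 + 22·0.15
 = 0.64 + 1.4 + 1.3 + 1.82 + 2.24 + 1.52 + 3.3
 = 12.22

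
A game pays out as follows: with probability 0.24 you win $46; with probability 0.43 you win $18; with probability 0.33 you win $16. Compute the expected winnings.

E[payout] = 46·0.24 + 18·0.43 + 16·0.33
 = 11.04 + 7.74 + 5.28
 = 24.06

24.06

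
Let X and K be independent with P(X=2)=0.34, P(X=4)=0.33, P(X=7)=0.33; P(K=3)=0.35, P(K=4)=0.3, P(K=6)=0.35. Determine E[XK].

18.7485

E[XK] = Σ_x Σ_k xk · P(X=x)P(K=k)
 = 6·0.119 + 8·0.102 + 12·0.119 + 12·0.1155 + 16·0.099 + 24·0.1155 + 21·0.1155 + 28·0.099 + 42·0.1155
 = 0.714 + 0.816 + 1.428 + 1.386 + 1.584 + 2.772 + 2.4255 + 2.772 + 4.851
 = 18.7485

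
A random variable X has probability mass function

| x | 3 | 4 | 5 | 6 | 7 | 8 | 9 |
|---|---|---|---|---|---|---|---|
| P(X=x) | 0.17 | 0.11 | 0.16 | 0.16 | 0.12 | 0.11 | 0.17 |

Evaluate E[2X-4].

E[2X-4] = Σ (2x-4)·P(X=x)
 = 2·0.17 + 4·0.11 + 6·0.16 + 8·0.16 + 10·0.12 + 12·0.11 + 14·0.17
 = 0.34 + 0.44 + 0.96 + 1.28 + 1.2 + 1.32 + 2.38
 = 7.92

7.92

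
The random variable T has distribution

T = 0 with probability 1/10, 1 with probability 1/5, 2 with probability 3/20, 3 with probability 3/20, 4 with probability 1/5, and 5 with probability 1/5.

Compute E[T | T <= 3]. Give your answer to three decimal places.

1.583

P(T <= 3) = 1/10 + 1/5 + 3/20 + 3/20 = 3/5.
E[T | T <= 3] = [0·1/10 + 1·1/5 + 2·3/20 + 3·3/20] / (3/5)
 = 19/20 / (3/5)
 = 19/12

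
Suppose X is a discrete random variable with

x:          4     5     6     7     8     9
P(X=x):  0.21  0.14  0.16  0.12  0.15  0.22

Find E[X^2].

45.92

E[X^2] = Σ x^2·P(X=x)
 = 16·0.21 + 25·0.14 + 36·0.16 + 49·0.12 + 64·0.15 + 81·0.22
 = 3.36 + 3.5 + 5.76 + 5.88 + 9.6 + 17.82
 = 45.92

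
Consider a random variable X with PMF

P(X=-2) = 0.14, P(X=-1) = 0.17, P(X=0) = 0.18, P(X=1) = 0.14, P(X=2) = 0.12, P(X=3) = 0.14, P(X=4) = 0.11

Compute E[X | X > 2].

P(X > 2) = 0.14 + 0.11 = 0.25.
E[X | X > 2] = [3·0.14 + 4·0.11] / 0.25
 = 0.86 / 0.25
 = 86/25

3.44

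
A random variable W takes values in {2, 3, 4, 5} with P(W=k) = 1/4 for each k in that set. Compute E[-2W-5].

E[-2W-5] = Σ (-2w-5)·P(W=w)
 = (-9)·1/4 + (-11)·1/4 + (-13)·1/4 + (-15)·1/4
 = (-9/4) + (-11/4) + (-13/4) + (-15/4)
 = -12

-12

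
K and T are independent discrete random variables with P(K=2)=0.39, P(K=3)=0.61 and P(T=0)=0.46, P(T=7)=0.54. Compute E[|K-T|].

3.5712

E[|K-T|] = Σ_k Σ_t |k-t| · P(K=k)P(T=t)
 = 2·0.1794 + 5·0.2106 + 3·0.2806 + 4·0.3294
 = 0.3588 + 1.053 + 0.8418 + 1.3176
 = 3.5712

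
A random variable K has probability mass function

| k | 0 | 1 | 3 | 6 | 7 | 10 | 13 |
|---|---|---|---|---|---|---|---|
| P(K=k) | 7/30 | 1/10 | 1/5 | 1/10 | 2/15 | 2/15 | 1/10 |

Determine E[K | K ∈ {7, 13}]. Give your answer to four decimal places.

9.5714

P(K ∈ {7, 13}) = 2/15 + 1/10 = 7/30.
E[K | K ∈ {7, 13}] = [7·2/15 + 13·1/10] / (7/30)
 = 67/30 / (7/30)
 = 67/7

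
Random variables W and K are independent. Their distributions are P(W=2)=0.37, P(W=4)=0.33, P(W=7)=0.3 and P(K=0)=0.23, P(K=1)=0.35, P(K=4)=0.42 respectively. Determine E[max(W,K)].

4.4708

E[max(W,K)] = Σ_w Σ_k max(w,k) · P(W=w)P(K=k)
 = 2·0.0851 + 2·0.1295 + 4·0.1554 + 4·0.0759 + 4·0.1155 + 4·0.1386 + 7·0.069 + 7·0.105 + 7·0.126
 = 0.1702 + 0.259 + 0.6216 + 0.3036 + 0.462 + 0.5544 + 0.483 + 0.735 + 0.882
 = 4.4708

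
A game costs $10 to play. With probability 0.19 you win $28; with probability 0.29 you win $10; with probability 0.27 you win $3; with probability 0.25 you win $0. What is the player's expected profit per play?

E[payout] = 28·0.19 + 10·0.29 + 3·0.27 + 0·0.25
 = 5.32 + 2.9 + 0.81 + 0
 = 9.03
Net = 9.03 - 10 = -0.97

-0.97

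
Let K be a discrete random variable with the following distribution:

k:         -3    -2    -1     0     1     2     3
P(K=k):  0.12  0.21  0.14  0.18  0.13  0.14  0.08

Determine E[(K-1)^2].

E[(K-1)^2] = Σ (k-1)^2·P(K=k)
 = 16·0.12 + 9·0.21 + 4·0.14 + 1·0.18 + 0·0.13 + 1·0.14 + 4·0.08
 = 1.92 + 1.89 + 0.56 + 0.18 + 0 + 0.14 + 0.32
 = 5.01

5.01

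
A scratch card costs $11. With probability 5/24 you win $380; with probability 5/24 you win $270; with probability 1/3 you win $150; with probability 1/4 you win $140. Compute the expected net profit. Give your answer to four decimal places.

209.4167

E[payout] = 380·5/24 + 270·5/24 + 150·1/3 + 140·1/4
 = 475/6 + 225/4 + 50 + 35
 = 2645/12
Net = 2645/12 - 11 = 2513/12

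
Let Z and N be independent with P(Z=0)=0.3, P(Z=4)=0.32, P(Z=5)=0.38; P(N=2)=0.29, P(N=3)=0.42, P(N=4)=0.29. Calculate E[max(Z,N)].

E[max(Z,N)] = Σ_z Σ_n max(z,n) · P(Z=z)P(N=n)
 = 2·0.087 + 3·0.126 + 4·0.087 + 4·0.0928 + 4·0.1344 + 4·0.0928 + 5·0.1102 + 5·0.1596 + 5·0.1102
 = 0.174 + 0.378 + 0.348 + 0.3712 + 0.5376 + 0.3712 + 0.551 + 0.798 + 0.551
 = 4.08

4.08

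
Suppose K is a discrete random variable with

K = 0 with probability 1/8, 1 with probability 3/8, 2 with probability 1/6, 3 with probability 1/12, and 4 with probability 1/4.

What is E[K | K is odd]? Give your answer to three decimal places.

P(K is odd) = 3/8 + 1/12 = 11/24.
E[K | K is odd] = [1·3/8 + 3·1/12] / (11/24)
 = 5/8 / (11/24)
 = 15/11

1.364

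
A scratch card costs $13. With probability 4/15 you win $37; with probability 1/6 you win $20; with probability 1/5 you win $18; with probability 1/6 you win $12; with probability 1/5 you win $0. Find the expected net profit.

E[payout] = 37·4/15 + 20·1/6 + 18·1/5 + 12·1/6 + 0·1/5
 = 148/15 + 10/3 + 18/5 + 2 + 0
 = 94/5
Net = 94/5 - 13 = 29/5

5.8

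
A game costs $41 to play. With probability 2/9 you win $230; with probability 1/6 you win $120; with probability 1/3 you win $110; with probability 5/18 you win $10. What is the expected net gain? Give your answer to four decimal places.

E[payout] = 230·2/9 + 120·1/6 + 110·1/3 + 10·5/18
 = 460/9 + 20 + 110/3 + 25/9
 = 995/9
Net = 995/9 - 41 = 626/9

69.5556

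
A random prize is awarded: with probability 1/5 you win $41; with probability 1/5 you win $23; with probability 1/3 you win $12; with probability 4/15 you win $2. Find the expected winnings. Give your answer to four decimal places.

E[payout] = 41·1/5 + 23·1/5 + 12·1/3 + 2·4/15
 = 41/5 + 23/5 + 4 + 8/15
 = 52/3

17.3333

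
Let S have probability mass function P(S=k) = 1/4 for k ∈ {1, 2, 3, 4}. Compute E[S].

E[S] = Σ s·P(S=s)
 = 1·1/4 + 2·1/4 + 3·1/4 + 4·1/4
 = 1/4 + 1/2 + 3/4 + 1
 = 5/2

2.5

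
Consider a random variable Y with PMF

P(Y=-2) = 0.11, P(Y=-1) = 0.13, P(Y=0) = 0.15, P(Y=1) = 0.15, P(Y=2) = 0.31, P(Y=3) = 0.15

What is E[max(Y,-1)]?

E[max(Y,-1)] = Σ max(y,-1)·P(Y=y)
 = (-1)·0.11 + (-1)·0.13 + 0·0.15 + 1·0.15 + 2·0.31 + 3·0.15
 = (-0.11) + (-0.13) + 0 + 0.15 + 0.62 + 0.45
 = 0.98

0.98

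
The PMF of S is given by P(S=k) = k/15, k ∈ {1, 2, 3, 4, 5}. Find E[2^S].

E[2^S] = Σ 2^s·P(S=s)
 = 2·1/15 + 4·2/15 + 8·1/5 + 16·4/15 + 32·1/3
 = 2/15 + 8/15 + 8/5 + 64/15 + 32/3
 = 86/5

17.2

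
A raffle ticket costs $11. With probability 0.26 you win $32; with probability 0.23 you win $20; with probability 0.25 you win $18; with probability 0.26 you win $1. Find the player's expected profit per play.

6.68

E[payout] = 32·0.26 + 20·0.23 + 18·0.25 + 1·0.26
 = 8.32 + 4.6 + 4.5 + 0.26
 = 17.68
Net = 17.68 - 11 = 6.68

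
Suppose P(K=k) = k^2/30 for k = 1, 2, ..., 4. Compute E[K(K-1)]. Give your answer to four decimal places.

E[K(K-1)] = Σ k(k-1)·P(K=k)
 = 0·1/30 + 2·2/15 + 6·3/10 + 12·8/15
 = 0 + 4/15 + 9/5 + 32/5
 = 127/15

8.4667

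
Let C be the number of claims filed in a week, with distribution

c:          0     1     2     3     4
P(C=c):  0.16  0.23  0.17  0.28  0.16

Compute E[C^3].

E[C^3] = Σ c^3·P(C=c)
 = 0·0.16 + 1·0.23 + 8·0.17 + 27·0.28 + 64·0.16
 = 0 + 0.23 + 1.36 + 7.56 + 10.24
 = 19.39

19.39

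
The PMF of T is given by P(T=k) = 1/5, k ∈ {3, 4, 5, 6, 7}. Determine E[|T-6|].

E[|T-6|] = Σ |t-6|·P(T=t)
 = 3·1/5 + 2·1/5 + 1·1/5 + 0·1/5 + 1·1/5
 = 3/5 + 2/5 + 1/5 + 0 + 1/5
 = 7/5

1.4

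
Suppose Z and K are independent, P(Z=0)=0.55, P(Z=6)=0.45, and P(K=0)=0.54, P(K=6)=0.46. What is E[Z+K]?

5.46

E[Z+K] = Σ_z Σ_k (z+k) · P(Z=z)P(K=k)
 = 0·0.297 + 6·0.253 + 6·0.243 + 12·0.207
 = 0 + 1.518 + 1.458 + 2.484
 = 5.46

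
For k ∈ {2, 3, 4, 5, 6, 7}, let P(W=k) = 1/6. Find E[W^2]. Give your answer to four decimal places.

23.1667

E[W^2] = Σ w^2·P(W=w)
 = 4·1/6 + 9·1/6 + 16·1/6 + 25·1/6 + 36·1/6 + 49·1/6
 = 2/3 + 3/2 + 8/3 + 25/6 + 6 + 49/6
 = 139/6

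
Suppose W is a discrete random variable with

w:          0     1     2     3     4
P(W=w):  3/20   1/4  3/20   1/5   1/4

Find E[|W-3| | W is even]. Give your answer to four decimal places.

1.5455

P(W is even) = 3/20 + 3/20 + 1/4 = 11/20.
E[|W-3| | W is even] = [3·3/20 + 1·3/20 + 1·1/4] / (11/20)
 = 17/20 / (11/20)
 = 17/11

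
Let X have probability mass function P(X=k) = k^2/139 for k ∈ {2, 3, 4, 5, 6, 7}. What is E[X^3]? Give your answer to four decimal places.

208.6835

E[X^3] = Σ x^3·P(X=x)
 = 8·4/139 + 27·9/139 + 64·16/139 + 125·25/139 + 216·36/139 + 343·49/139
 = 32/139 + 243/139 + 1024/139 + 3125/139 + 7776/139 + 16807/139
 = 29007/139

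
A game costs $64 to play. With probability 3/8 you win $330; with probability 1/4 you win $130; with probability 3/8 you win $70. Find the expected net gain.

E[payout] = 330·3/8 + 130·1/4 + 70·3/8
 = 495/4 + 65/2 + 105/4
 = 365/2
Net = 365/2 - 64 = 237/2

118.5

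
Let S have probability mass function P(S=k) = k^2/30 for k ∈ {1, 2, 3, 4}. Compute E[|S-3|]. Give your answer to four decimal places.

E[|S-3|] = Σ |s-3|·P(S=s)
 = 2·1/30 + 1·2/15 + 0·3/10 + 1·8/15
 = 1/15 + 2/15 + 0 + 8/15
 = 11/15

0.7333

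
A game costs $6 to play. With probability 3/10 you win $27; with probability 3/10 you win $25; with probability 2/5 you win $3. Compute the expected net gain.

E[payout] = 27·3/10 + 25·3/10 + 3·2/5
 = 81/10 + 15/2 + 6/5
 = 84/5
Net = 84/5 - 6 = 54/5

10.8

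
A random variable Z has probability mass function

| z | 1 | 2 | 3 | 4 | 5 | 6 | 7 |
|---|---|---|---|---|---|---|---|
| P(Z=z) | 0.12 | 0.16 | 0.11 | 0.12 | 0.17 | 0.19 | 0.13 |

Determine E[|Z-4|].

E[|Z-4|] = Σ |z-4|·P(Z=z)
 = 3·0.12 + 2·0.16 + 1·0.11 + 0·0.12 + 1·0.17 + 2·0.19 + 3·0.13
 = 0.36 + 0.32 + 0.11 + 0 + 0.17 + 0.38 + 0.39
 = 1.73

1.73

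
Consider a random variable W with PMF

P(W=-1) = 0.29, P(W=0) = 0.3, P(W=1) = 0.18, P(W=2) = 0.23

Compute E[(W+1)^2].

3.09

E[(W+1)^2] = Σ (w+1)^2·P(W=w)
 = 0·0.29 + 1·0.3 + 4·0.18 + 9·0.23
 = 0 + 0.3 + 0.72 + 2.07
 = 3.09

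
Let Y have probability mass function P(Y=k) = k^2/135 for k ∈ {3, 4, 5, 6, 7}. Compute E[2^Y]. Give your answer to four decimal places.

71.8815

E[2^Y] = Σ 2^y·P(Y=y)
 = 8·1/15 + 16·16/135 + 32·5/27 + 64·4/15 + 128·49/135
 = 8/15 + 256/135 + 160/27 + 256/15 + 6272/135
 = 9704/135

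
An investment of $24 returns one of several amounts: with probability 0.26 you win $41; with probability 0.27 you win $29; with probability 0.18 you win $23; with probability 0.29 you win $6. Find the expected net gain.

0.37

E[payout] = 41·0.26 + 29·0.27 + 23·0.18 + 6·0.29
 = 10.66 + 7.83 + 4.14 + 1.74
 = 24.37
Net = 24.37 - 24 = 0.37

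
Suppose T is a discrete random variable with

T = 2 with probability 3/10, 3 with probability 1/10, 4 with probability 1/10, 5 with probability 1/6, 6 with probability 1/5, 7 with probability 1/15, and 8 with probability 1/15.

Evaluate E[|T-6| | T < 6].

P(T < 6) = 3/10 + 1/10 + 1/10 + 1/6 = 2/3.
E[|T-6| | T < 6] = [4·3/10 + 3·1/10 + 2·1/10 + 1·1/6] / (2/3)
 = 28/15 / (2/3)
 = 14/5

2.8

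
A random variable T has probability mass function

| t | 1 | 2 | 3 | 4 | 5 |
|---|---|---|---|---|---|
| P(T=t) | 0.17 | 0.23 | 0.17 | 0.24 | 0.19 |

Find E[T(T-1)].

E[T(T-1)] = Σ t(t-1)·P(T=t)
 = 0·0.17 + 2·0.23 + 6·0.17 + 12·0.24 + 20·0.19
 = 0 + 0.46 + 1.02 + 2.88 + 3.8
 = 8.16

8.16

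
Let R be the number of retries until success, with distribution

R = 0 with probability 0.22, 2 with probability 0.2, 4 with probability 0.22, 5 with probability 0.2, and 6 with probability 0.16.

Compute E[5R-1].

15.2

E[5R-1] = Σ (5r-1)·P(R=r)
 = (-1)·0.22 + 9·0.2 + 19·0.22 + 24·0.2 + 29·0.16
 = (-0.22) + 1.8 + 4.18 + 4.8 + 4.64
 = 15.2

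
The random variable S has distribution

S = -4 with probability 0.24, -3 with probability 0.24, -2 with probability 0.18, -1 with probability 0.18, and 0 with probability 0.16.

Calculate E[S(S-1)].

E[S(S-1)] = Σ s(s-1)·P(S=s)
 = 20·0.24 + 12·0.24 + 6·0.18 + 2·0.18 + 0·0.16
 = 4.8 + 2.88 + 1.08 + 0.36 + 0
 = 9.12

9.12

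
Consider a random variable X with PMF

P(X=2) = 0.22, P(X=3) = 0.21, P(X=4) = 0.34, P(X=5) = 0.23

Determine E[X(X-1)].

E[X(X-1)] = Σ x(x-1)·P(X=x)
 = 2·0.22 + 6·0.21 + 12·0.34 + 20·0.23
 = 0.44 + 1.26 + 4.08 + 4.6
 = 10.38

10.38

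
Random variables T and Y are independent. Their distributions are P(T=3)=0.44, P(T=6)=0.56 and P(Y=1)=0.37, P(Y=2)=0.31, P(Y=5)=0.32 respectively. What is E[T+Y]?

7.27

E[T+Y] = Σ_t Σ_y (t+y) · P(T=t)P(Y=y)
 = 4·0.1628 + 5·0.1364 + 8·0.1408 + 7·0.2072 + 8·0.1736 + 11·0.1792
 = 0.6512 + 0.682 + 1.1264 + 1.4504 + 1.3888 + 1.9712
 = 7.27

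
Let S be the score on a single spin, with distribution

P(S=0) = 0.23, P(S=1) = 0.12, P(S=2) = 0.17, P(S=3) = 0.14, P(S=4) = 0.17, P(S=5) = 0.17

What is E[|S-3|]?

1.61

E[|S-3|] = Σ |s-3|·P(S=s)
 = 3·0.23 + 2·0.12 + 1·0.17 + 0·0.14 + 1·0.17 + 2·0.17
 = 0.69 + 0.24 + 0.17 + 0 + 0.17 + 0.34
 = 1.61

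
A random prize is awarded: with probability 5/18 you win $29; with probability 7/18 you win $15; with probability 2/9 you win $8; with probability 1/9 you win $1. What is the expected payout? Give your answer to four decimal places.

E[payout] = 29·5/18 + 15·7/18 + 8·2/9 + 1·1/9
 = 145/18 + 35/6 + 16/9 + 1/9
 = 142/9

15.7778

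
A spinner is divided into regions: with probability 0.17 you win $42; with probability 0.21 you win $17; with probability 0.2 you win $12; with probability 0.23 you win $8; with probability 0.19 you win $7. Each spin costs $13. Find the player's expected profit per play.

E[payout] = 42·0.17 + 17·0.21 + 12·0.2 + 8·0.23 + 7·0.19
 = 7.14 + 3.57 + 2.4 + 1.84 + 1.33
 = 16.28
Net = 16.28 - 13 = 3.28

3.28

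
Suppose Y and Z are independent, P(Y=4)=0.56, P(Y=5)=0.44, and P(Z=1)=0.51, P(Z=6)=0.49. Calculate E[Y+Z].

7.89

E[Y+Z] = Σ_y Σ_z (y+z) · P(Y=y)P(Z=z)
 = 5·0.2856 + 10·0.2744 + 6·0.2244 + 11·0.2156
 = 1.428 + 2.744 + 1.3464 + 2.3716
 = 7.89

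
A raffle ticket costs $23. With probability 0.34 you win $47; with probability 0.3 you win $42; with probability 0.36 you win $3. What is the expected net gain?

6.66

E[payout] = 47·0.34 + 42·0.3 + 3·0.36
 = 15.98 + 12.6 + 1.08
 = 29.66
Net = 29.66 - 23 = 6.66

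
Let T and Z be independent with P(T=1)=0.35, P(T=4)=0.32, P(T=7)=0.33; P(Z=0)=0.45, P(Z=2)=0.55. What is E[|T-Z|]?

3.225

E[|T-Z|] = Σ_t Σ_z |t-z| · P(T=t)P(Z=z)
 = 1·0.1575 + 1·0.1925 + 4·0.144 + 2·0.176 + 7·0.1485 + 5·0.1815
 = 0.1575 + 0.1925 + 0.576 + 0.352 + 1.0395 + 0.9075
 = 3.225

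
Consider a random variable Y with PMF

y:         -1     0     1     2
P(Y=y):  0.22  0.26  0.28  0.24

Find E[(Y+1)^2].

3.54

E[(Y+1)^2] = Σ (y+1)^2·P(Y=y)
 = 0·0.22 + 1·0.26 + 4·0.28 + 9·0.24
 = 0 + 0.26 + 1.12 + 2.16
 = 3.54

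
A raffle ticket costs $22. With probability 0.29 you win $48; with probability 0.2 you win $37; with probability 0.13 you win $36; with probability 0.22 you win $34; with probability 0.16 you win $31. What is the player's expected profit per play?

16.44

E[payout] = 48·0.29 + 37·0.2 + 36·0.13 + 34·0.22 + 31·0.16
 = 13.92 + 7.4 + 4.68 + 7.48 + 4.96
 = 38.44
Net = 38.44 - 22 = 16.44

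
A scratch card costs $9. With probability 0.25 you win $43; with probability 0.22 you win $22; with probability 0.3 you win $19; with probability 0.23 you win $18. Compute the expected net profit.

E[payout] = 43·0.25 + 22·0.22 + 19·0.3 + 18·0.23
 = 10.75 + 4.84 + 5.7 + 4.14
 = 25.43
Net = 25.43 - 9 = 16.43

16.43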